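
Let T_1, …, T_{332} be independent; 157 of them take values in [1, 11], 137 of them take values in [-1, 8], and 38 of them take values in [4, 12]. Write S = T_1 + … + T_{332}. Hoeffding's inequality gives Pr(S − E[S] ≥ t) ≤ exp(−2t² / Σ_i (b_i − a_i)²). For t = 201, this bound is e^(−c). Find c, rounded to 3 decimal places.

Σ(b_i − a_i)² = 157·10² + 137·9² + 38·8² = 29229.
c = 2t² / 29229 = 2·201² / 29229 = 2.7644.

2.764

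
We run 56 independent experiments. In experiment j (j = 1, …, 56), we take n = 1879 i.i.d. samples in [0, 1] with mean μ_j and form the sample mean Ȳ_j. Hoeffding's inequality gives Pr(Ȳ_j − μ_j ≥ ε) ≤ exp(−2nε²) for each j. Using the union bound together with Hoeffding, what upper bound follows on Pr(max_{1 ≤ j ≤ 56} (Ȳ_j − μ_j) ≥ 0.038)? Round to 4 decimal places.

Per-experiment Hoeffding bound: exp(−2·1879·0.038²) = exp(−5.42655) = 0.0043982.
Union bound over 56 events: 56·0.0043982 = 0.24630.

0.2463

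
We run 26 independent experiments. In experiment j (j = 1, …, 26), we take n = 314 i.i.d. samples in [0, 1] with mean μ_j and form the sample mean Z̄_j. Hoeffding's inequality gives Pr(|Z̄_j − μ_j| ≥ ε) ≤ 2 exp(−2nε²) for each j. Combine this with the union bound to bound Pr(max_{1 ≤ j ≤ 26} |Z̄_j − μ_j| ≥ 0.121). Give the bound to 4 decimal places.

0.0053

Per-experiment Hoeffding bound: 2·exp(−2·314·0.121²) = 2·exp(−9.19455) = 0.00020318.
Union bound over 26 events: 26·0.00020318 = 0.00528.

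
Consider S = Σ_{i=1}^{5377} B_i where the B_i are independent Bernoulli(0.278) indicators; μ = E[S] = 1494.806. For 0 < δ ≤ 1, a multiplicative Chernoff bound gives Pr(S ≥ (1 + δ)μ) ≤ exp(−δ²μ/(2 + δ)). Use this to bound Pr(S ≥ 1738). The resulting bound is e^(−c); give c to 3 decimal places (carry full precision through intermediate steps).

Write 1738 = (1 + δ)μ, so δ = 1738/1494.806 − 1 = 0.1626927…
Then the exponent is δ²μ/(2 + δ) = (1738 − μ)² / (μ·(2 + δ)) = 18.294733.

18.295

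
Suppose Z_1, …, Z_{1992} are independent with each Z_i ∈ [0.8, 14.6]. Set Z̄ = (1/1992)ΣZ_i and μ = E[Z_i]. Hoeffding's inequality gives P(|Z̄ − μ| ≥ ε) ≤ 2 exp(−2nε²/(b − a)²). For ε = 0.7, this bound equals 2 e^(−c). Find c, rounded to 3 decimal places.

10.251

c = 2nε²/(b − a)² = 2·1992·0.7² / 13.8² = 10.2508.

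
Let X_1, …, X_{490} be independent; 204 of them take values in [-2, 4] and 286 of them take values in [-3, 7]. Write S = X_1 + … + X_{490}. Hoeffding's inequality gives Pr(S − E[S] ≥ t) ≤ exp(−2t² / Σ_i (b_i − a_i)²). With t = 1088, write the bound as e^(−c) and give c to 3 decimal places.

65.866

Σ(b_i − a_i)² = 204·6² + 286·10² = 35944.
c = 2t² / 35944 = 2·1088² / 35944 = 65.8660.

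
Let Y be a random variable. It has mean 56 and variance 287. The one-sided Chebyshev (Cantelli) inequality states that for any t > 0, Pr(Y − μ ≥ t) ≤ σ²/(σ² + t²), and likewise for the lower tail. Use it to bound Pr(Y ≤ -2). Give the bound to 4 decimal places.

0.0786

Here σ² = 287 and t = 58, so σ² + t² = 3651.
Cantelli's bound: 287/3651 = 0.0786.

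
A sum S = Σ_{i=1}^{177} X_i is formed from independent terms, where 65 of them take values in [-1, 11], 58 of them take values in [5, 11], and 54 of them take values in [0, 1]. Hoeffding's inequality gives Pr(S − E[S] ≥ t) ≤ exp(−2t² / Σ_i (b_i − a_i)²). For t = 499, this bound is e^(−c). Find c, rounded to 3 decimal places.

Σ(b_i − a_i)² = 65·12² + 58·6² + 54·1² = 11502.
c = 2t² / 11502 = 2·499² / 11502 = 43.2970.

43.297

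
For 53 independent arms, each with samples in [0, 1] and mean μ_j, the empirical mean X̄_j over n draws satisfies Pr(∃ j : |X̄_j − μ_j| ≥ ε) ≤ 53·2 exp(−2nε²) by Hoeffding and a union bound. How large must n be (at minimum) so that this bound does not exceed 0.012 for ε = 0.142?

Need 2·53·exp(−2nε²) ≤ 0.012, i.e. exp(−2nε²) ≤ 0.012/106.
So 2nε² ≥ ln(106/0.012) = 9.086288.
Hence n ≥ 9.086288/(2·0.142²) = 225.310.
The smallest integer n is 226.

226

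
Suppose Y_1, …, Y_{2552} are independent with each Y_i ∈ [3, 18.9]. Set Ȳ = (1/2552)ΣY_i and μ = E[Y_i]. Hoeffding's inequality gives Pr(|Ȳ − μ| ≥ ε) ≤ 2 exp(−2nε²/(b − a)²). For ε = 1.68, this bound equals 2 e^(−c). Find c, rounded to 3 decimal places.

56.982

c = 2nε²/(b − a)² = 2·2552·1.68² / 15.9² = 56.9816.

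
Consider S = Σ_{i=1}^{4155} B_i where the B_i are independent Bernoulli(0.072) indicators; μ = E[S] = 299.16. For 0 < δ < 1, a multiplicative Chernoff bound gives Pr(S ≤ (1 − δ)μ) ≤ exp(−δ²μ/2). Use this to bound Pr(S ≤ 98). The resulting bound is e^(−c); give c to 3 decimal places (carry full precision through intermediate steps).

Write 98 = (1 − δ)μ, so δ = 1 − 98/299.16 = 0.6724161…
Then the exponent is δ²μ/2 = (μ − 98)²/(2μ) = 67.631611.

67.632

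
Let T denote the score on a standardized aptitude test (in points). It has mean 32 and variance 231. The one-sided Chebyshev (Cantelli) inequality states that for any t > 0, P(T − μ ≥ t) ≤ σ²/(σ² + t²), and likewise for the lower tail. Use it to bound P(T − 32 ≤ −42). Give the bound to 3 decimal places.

Here σ² = 231 and t = 42, so σ² + t² = 1995.
Cantelli's bound: 231/1995 = 0.1158.

0.116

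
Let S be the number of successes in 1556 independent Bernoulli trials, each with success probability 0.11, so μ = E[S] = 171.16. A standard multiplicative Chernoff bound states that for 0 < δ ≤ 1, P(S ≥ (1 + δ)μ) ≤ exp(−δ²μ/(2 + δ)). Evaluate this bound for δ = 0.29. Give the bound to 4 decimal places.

0.0019

Exponent = δ²μ/(2 + δ) = 0.29²·171.16/2.29 = 6.2858.
Bound = exp(−6.2858) = 0.00186.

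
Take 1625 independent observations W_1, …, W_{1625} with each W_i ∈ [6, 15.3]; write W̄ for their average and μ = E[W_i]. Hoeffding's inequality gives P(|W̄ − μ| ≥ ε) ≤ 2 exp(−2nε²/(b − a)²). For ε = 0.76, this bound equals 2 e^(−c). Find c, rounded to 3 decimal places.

21.704

c = 2nε²/(b − a)² = 2·1625·0.76² / 9.3² = 21.7042.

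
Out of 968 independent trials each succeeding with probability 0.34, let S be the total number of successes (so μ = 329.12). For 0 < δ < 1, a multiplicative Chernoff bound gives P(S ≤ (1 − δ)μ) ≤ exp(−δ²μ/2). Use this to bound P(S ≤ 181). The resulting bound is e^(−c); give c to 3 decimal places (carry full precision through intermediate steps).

33.331

Write 181 = (1 − δ)μ, so δ = 1 − 181/329.12 = 0.4500486…
Then the exponent is δ²μ/2 = (μ − 181)²/(2μ) = 33.330600.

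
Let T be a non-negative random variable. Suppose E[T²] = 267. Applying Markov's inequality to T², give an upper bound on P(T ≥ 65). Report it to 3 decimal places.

0.063

Since T ≥ 0, the event {T ≥ 65} is the same as {T² ≥ 4225}.
Markov's inequality applied to T² gives P(T² ≥ 4225) ≤ E[T²]/4225 = 267/4225 = 0.0632.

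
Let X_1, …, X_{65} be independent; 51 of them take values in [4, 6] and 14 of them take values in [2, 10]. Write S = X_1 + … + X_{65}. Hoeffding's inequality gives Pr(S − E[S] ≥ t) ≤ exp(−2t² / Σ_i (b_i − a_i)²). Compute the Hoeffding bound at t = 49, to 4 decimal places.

0.0127

Σ(b_i − a_i)² = 51·2² + 14·8² = 1100.
Exponent = 2·49² / 1100 = 4.36545.
Bound = exp(−4.36545) = 0.01271.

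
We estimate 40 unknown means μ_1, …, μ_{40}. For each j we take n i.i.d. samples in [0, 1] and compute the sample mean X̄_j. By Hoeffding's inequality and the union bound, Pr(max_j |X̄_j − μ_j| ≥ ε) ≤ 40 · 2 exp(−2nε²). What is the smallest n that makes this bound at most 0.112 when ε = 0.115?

Need 2·40·exp(−2nε²) ≤ 0.112, i.e. exp(−2nε²) ≤ 0.112/80.
So 2nε² ≥ ln(80/0.112) = 6.571283.
Hence n ≥ 6.571283/(2·0.115²) = 248.442.
The smallest integer n is 249.

249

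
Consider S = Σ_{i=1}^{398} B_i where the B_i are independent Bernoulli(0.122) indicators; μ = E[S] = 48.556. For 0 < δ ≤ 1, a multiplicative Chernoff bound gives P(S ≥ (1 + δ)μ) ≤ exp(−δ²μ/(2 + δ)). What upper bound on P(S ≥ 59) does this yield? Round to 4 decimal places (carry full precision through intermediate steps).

Write 59 = (1 + δ)μ, so δ = 59/48.556 − 1 = 0.2150919…
Then the exponent is δ²μ/(2 + δ) = (59 − μ)² / (μ·(2 + δ)) = 1.014143.
Bound = exp(−1.014143) = 0.36271.

0.3627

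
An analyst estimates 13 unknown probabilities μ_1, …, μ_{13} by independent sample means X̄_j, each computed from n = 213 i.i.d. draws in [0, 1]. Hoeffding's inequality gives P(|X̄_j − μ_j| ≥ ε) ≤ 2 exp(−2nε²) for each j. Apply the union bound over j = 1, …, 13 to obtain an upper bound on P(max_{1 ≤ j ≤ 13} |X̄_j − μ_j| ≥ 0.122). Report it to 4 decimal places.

Per-experiment Hoeffding bound: 2·exp(−2·213·0.122²) = 2·exp(−6.34058) = 0.0035265.
Union bound over 13 events: 13·0.0035265 = 0.04585.

0.0458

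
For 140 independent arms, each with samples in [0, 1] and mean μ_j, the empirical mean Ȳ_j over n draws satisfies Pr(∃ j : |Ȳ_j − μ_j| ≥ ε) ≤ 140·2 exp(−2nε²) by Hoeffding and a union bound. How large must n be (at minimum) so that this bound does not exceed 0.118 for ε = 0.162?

149

Need 2·140·exp(−2nε²) ≤ 0.118, i.e. exp(−2nε²) ≤ 0.118/280.
So 2nε² ≥ ln(280/0.118) = 7.771860.
Hence n ≥ 7.771860/(2·0.162²) = 148.069.
The smallest integer n is 149.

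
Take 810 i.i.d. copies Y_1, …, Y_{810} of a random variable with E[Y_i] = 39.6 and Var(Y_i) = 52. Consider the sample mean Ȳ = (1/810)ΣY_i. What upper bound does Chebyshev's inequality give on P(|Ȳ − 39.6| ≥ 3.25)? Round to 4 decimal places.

0.0061

Var(Ȳ) = Var(Y_i)/n = 52/810 = 0.064198.
Chebyshev: P(|Ȳ − 39.6| ≥ 3.25) ≤ Var(Ȳ)/(3.25)² = 52/(810·3.25²) = 0.0061.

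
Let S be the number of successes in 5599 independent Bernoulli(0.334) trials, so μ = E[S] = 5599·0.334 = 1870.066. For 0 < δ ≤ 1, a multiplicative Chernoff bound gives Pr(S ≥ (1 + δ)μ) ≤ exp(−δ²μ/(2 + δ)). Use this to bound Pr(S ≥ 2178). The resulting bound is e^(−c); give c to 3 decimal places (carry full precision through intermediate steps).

Write 2178 = (1 + δ)μ, so δ = 2178/1870.066 − 1 = 0.1646648…
Then the exponent is δ²μ/(2 + δ) = (2178 − μ)² / (μ·(2 + δ)) = 23.424358.

23.424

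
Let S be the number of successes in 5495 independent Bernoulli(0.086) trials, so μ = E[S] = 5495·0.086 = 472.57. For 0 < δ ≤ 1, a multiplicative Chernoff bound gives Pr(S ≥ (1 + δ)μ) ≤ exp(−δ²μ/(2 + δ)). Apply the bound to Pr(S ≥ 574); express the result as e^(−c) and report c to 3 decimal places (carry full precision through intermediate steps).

9.830

Write 574 = (1 + δ)μ, so δ = 574/472.57 − 1 = 0.2146349…
Then the exponent is δ²μ/(2 + δ) = (574 − μ)² / (μ·(2 + δ)) = 9.830250.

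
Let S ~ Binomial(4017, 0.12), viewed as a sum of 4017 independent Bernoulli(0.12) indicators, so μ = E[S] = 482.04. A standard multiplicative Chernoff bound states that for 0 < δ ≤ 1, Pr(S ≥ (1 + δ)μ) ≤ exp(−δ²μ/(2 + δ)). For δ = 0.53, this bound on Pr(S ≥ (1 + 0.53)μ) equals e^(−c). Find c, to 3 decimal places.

53.520

c = δ²μ/(2 + δ) = 0.53²·482.04/(2 + 0.53) = 53.5198.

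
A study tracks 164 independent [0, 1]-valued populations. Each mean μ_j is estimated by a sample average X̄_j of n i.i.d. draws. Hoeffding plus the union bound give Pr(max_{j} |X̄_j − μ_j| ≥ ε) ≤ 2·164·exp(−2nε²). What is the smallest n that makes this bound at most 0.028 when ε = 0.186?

Need 2·164·exp(−2nε²) ≤ 0.028, i.e. exp(−2nε²) ≤ 0.028/328.
So 2nε² ≥ ln(328/0.028) = 9.368564.
Hence n ≥ 9.368564/(2·0.186²) = 135.400.
The smallest integer n is 136.

136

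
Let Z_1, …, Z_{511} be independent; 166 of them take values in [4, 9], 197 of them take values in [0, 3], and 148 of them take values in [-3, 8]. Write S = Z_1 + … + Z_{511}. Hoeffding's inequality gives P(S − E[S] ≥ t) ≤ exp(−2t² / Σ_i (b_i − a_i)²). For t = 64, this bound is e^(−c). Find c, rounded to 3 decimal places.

Σ(b_i − a_i)² = 166·5² + 197·3² + 148·11² = 23831.
c = 2t² / 23831 = 2·64² / 23831 = 0.3438.

0.344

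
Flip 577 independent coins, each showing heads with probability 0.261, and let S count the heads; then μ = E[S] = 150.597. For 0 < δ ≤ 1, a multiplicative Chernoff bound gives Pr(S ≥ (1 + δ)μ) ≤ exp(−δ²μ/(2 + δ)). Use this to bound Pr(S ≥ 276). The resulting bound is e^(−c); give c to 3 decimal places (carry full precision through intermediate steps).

Write 276 = (1 + δ)μ, so δ = 276/150.597 − 1 = 0.8327058…
Then the exponent is δ²μ/(2 + δ) = (276 − μ)² / (μ·(2 + δ)) = 36.863626.

36.864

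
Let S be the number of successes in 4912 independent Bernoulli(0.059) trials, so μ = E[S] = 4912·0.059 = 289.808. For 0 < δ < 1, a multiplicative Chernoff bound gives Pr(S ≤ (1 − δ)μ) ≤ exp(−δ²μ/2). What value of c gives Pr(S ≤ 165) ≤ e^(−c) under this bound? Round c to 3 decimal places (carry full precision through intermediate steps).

Write 165 = (1 − δ)μ, so δ = 1 − 165/289.808 = 0.4306575…
Then the exponent is δ²μ/2 = (μ − 165)²/(2μ) = 26.874753.

26.875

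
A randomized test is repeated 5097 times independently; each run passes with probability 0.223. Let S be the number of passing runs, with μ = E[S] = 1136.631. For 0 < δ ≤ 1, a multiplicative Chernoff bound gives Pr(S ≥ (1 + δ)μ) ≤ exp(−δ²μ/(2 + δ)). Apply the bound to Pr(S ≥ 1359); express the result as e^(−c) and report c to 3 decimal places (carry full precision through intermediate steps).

Write 1359 = (1 + δ)μ, so δ = 1359/1136.631 − 1 = 0.1956387…
Then the exponent is δ²μ/(2 + δ) = (1359 − μ)² / (μ·(2 + δ)) = 19.813815.

19.814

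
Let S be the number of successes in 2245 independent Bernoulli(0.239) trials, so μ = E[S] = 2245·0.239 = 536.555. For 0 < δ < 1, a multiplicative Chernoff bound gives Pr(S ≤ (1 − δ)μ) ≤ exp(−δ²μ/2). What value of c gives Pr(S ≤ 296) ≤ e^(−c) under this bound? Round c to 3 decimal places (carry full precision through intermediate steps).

53.924

Write 296 = (1 − δ)μ, so δ = 1 − 296/536.555 = 0.4483324…
Then the exponent is δ²μ/2 = (μ − 296)²/(2μ) = 53.924302.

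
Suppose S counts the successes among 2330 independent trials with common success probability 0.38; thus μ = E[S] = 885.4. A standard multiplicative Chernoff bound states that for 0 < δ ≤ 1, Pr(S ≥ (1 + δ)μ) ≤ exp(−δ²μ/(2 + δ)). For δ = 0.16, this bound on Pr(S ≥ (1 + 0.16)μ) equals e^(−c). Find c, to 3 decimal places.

c = δ²μ/(2 + δ) = 0.16²·885.4/(2 + 0.16) = 10.4936.

10.494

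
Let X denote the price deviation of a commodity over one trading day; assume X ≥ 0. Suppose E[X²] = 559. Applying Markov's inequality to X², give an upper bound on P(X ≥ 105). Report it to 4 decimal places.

0.0507

Since X ≥ 0, the event {X ≥ 105} is the same as {X² ≥ 11025}.
Markov's inequality applied to X² gives P(X² ≥ 11025) ≤ E[X²]/11025 = 559/11025 = 0.0507.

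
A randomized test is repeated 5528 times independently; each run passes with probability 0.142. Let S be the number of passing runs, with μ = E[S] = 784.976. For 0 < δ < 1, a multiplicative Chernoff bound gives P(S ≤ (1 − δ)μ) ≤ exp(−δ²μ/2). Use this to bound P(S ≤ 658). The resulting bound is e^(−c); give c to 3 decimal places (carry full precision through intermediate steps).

10.270

Write 658 = (1 − δ)μ, so δ = 1 − 658/784.976 = 0.1617578…
Then the exponent is δ²μ/2 = (μ − 658)²/(2μ) = 10.269680.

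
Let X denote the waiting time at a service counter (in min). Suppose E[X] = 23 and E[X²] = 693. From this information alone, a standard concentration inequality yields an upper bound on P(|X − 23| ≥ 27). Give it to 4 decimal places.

0.2250

The first two moments determine the variance, so Chebyshev's inequality is the sharpest standard bound available.
Var(X) = E[X²] − (E[X])² = 693 − 529 = 164.
Chebyshev's inequality: P(|X − μ| ≥ t) ≤ Var(X)/t² = 164/729 = 0.2250.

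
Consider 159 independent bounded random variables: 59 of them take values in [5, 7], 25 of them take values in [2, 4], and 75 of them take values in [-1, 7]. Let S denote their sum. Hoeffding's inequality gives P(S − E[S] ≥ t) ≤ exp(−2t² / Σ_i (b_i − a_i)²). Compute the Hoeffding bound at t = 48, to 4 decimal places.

Σ(b_i − a_i)² = 59·2² + 25·2² + 75·8² = 5136.
Exponent = 2·48² / 5136 = 0.89720.
Bound = exp(−0.89720) = 0.40771.

0.4077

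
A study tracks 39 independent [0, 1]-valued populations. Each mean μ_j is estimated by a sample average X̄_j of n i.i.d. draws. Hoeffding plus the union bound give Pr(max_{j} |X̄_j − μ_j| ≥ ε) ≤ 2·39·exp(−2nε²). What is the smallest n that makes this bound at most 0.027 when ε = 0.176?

Need 2·39·exp(−2nε²) ≤ 0.027, i.e. exp(−2nε²) ≤ 0.027/78.
So 2nε² ≥ ln(78/0.027) = 7.968627.
Hence n ≥ 7.968627/(2·0.176²) = 128.626.
The smallest integer n is 129.

129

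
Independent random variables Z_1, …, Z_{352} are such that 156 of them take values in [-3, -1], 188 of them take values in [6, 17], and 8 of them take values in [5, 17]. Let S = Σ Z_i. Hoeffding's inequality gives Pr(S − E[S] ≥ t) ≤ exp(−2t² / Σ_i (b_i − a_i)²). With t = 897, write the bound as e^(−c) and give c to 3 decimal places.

65.618

Σ(b_i − a_i)² = 156·2² + 188·11² + 8·12² = 24524.
c = 2t² / 24524 = 2·897² / 24524 = 65.6181.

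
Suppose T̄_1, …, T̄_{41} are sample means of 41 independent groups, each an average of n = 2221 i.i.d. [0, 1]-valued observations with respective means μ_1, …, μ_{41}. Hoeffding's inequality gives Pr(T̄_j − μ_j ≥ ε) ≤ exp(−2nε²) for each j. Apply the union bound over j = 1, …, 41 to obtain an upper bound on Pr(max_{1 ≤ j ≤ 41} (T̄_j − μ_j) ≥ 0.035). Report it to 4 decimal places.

0.1777

Per-experiment Hoeffding bound: exp(−2·2221·0.035²) = exp(−5.44145) = 0.0043332.
Union bound over 41 events: 41·0.0043332 = 0.17766.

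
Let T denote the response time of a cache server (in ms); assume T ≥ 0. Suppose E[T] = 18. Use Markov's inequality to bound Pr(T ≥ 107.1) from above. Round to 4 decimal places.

0.1681

Markov's inequality: for a non-negative random variable, Pr(T ≥ a) ≤ E[T]/a.
Here E[T] = 18 and a = 107.1, so the bound is 18/107.1 = 0.1681.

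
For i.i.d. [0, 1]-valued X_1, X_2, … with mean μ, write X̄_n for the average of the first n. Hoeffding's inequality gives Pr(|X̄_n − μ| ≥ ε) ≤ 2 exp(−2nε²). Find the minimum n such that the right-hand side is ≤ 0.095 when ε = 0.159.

Require 2·exp(−2nε²) ≤ 0.095, i.e. 2nε² ≥ ln(2/0.095) = 3.047026.
So n ≥ 3.047026 / (2·0.159²) = 60.263.
The smallest integer n is 61.

61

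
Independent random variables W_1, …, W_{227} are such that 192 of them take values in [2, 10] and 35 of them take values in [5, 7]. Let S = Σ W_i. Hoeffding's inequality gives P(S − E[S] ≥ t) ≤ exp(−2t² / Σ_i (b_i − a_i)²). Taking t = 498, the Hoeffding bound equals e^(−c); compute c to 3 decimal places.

39.911

Σ(b_i − a_i)² = 192·8² + 35·2² = 12428.
c = 2t² / 12428 = 2·498² / 12428 = 39.9105.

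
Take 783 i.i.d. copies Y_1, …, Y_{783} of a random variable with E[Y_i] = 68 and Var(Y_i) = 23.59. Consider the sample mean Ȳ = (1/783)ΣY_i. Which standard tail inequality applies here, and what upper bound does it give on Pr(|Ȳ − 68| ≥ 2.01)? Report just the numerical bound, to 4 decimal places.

With mean and variance of each term known, Chebyshev's inequality bounds the deviation of the sum (or sample mean).
Var(Ȳ) = Var(Y_i)/n = 23.59/783 = 0.030128.
Chebyshev: Pr(|Ȳ − 68| ≥ 2.01) ≤ Var(Ȳ)/(2.01)² = 23.59/(783·2.01²) = 0.0075.

0.0075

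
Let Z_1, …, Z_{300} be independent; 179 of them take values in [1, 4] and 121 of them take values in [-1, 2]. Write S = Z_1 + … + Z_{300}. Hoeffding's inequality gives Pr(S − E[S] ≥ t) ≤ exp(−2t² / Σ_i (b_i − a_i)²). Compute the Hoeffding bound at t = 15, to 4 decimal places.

Σ(b_i − a_i)² = 179·3² + 121·3² = 2700.
Exponent = 2·15² / 2700 = 0.16667.
Bound = exp(−0.16667) = 0.84648.

0.8465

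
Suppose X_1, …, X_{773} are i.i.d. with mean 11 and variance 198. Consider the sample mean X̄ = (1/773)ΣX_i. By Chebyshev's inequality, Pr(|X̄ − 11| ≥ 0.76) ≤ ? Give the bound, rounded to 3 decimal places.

0.443

Var(X̄) = Var(X_i)/n = 198/773 = 0.25614.
Chebyshev: Pr(|X̄ − 11| ≥ 0.76) ≤ Var(X̄)/(0.76)² = 198/(773·0.76²) = 0.4435.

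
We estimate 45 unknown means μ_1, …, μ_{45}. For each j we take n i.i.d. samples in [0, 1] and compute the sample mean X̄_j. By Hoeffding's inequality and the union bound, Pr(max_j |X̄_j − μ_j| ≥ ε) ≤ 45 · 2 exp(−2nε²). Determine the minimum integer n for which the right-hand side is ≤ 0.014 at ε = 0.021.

9942

Need 2·45·exp(−2nε²) ≤ 0.014, i.e. exp(−2nε²) ≤ 0.014/90.
So 2nε² ≥ ln(90/0.014) = 8.768508.
Hence n ≥ 8.768508/(2·0.021²) = 9941.619.
The smallest integer n is 9942.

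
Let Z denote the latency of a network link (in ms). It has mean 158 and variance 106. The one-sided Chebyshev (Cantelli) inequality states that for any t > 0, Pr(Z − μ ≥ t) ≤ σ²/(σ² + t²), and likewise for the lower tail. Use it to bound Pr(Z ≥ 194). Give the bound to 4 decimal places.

0.0756

Here σ² = 106 and t = 36, so σ² + t² = 1402.
Cantelli's bound: 106/1402 = 0.0756.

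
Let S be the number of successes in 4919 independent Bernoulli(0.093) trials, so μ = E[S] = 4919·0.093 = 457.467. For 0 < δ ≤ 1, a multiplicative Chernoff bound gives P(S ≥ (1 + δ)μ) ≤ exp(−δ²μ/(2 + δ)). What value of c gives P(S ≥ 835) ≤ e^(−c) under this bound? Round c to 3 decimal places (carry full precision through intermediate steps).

Write 835 = (1 + δ)μ, so δ = 835/457.467 − 1 = 0.8252683…
Then the exponent is δ²μ/(2 + δ) = (835 − μ)² / (μ·(2 + δ)) = 110.278379.

110.278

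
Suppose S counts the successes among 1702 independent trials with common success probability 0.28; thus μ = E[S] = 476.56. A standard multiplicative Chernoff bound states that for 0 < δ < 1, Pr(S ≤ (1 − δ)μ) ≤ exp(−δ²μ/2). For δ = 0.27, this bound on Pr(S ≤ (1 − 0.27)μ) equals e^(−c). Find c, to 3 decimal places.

17.371

c = δ²μ/2 = 0.27²·476.56/2 = 17.3706.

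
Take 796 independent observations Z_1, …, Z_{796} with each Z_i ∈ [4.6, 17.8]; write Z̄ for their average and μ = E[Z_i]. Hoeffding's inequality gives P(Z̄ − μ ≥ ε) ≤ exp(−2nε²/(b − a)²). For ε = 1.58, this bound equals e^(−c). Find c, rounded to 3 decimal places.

22.809

c = 2nε²/(b − a)² = 2·796·1.58² / 13.2² = 22.8092.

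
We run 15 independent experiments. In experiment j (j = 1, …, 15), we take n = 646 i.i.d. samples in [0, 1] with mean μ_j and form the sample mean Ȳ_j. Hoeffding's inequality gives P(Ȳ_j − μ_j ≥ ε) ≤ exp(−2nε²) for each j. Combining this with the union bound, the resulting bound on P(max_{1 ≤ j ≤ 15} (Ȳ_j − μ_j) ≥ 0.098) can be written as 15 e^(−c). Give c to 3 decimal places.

Union bound over the 15 events: P(max_{1 ≤ j ≤ 15} (Ȳ_j − μ_j) ≥ 0.098) ≤ 15·exp(−2nε²) = 15 exp(−2·646·0.098²).
So c = 2·646·0.098² = 12.4084.

12.408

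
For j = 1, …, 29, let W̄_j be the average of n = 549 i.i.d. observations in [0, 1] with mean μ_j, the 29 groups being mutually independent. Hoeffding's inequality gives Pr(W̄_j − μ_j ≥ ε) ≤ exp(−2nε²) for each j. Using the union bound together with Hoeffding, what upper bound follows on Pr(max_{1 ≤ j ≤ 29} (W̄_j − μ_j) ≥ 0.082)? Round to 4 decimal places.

Per-experiment Hoeffding bound: exp(−2·549·0.082²) = exp(−7.38295) = 0.00062176.
Union bound over 29 events: 29·0.00062176 = 0.01803.

0.0180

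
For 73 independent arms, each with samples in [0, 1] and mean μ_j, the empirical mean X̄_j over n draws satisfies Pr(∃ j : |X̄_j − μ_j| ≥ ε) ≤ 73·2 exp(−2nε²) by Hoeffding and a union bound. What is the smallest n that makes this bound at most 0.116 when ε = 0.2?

Need 2·73·exp(−2nε²) ≤ 0.116, i.e. exp(−2nε²) ≤ 0.116/146.
So 2nε² ≥ ln(146/0.116) = 7.137772.
Hence n ≥ 7.137772/(2·0.2²) = 89.222.
The smallest integer n is 90.

90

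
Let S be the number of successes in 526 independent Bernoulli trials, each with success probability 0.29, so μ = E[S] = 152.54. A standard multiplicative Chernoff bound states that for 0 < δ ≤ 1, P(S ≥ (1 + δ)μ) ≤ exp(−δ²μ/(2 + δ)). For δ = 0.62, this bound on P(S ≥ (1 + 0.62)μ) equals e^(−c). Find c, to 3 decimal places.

22.380

c = δ²μ/(2 + δ) = 0.62²·152.54/(2 + 0.62) = 22.3803.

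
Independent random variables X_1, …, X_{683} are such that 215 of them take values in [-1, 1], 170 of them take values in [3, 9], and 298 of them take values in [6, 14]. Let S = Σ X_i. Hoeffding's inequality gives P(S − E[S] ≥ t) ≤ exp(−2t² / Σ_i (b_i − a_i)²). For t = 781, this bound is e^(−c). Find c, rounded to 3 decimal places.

Σ(b_i − a_i)² = 215·2² + 170·6² + 298·8² = 26052.
c = 2t² / 26052 = 2·781² / 26052 = 46.8264.

46.826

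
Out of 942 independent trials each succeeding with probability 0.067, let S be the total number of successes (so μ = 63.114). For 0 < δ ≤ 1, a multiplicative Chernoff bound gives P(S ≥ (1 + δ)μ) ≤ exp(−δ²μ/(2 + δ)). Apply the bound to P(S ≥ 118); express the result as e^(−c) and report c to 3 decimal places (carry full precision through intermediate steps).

Write 118 = (1 + δ)μ, so δ = 118/63.114 − 1 = 0.8696327…
Then the exponent is δ²μ/(2 + δ) = (118 − μ)² / (μ·(2 + δ)) = 16.633021.

16.633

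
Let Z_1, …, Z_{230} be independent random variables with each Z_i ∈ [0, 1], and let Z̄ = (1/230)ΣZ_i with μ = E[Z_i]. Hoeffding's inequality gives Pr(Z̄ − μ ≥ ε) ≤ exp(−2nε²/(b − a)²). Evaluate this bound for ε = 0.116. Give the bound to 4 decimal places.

0.0021

Exponent: 2nε²/(b − a)² = 2·230·0.116² / 1² = 6.18976.
Bound = exp(−6.18976) = 0.00205.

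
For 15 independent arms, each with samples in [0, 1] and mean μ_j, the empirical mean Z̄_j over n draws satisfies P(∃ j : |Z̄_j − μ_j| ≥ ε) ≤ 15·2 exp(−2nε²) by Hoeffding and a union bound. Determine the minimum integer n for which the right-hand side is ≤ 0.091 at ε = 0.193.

78

Need 2·15·exp(−2nε²) ≤ 0.091, i.e. exp(−2nε²) ≤ 0.091/30.
So 2nε² ≥ ln(30/0.091) = 5.798093.
Hence n ≥ 5.798093/(2·0.193²) = 77.829.
The smallest integer n is 78.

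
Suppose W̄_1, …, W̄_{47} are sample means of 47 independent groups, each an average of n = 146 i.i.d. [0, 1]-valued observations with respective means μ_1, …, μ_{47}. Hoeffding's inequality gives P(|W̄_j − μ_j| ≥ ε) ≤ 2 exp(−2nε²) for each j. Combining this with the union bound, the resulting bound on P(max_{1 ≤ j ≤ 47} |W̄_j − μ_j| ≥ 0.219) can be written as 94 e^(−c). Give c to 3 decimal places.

Union bound over the 47 events: P(max_{1 ≤ j ≤ 47} |W̄_j − μ_j| ≥ 0.219) ≤ 47·2·exp(−2nε²) = 94 exp(−2·146·0.219²).
So c = 2·146·0.219² = 14.0046.

14.005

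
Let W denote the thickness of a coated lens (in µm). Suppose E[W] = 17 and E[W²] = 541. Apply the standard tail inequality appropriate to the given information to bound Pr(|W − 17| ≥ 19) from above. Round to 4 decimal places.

The first two moments determine the variance, so Chebyshev's inequality is the sharpest standard bound available.
Var(W) = E[W²] − (E[W])² = 541 − 289 = 252.
Chebyshev's inequality: Pr(|W − μ| ≥ t) ≤ Var(W)/t² = 252/361 = 0.6981.

0.6981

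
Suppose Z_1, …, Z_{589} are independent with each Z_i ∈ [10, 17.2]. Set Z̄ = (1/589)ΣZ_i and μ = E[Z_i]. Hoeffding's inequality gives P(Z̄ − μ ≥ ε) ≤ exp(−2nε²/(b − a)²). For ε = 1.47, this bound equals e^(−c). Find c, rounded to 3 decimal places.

49.104

c = 2nε²/(b − a)² = 2·589·1.47² / 7.2² = 49.1038.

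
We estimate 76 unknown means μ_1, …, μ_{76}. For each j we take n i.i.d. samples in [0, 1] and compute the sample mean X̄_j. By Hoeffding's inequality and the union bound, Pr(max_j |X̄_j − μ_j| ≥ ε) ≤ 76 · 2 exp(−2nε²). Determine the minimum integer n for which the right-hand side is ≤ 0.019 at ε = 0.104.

Need 2·76·exp(−2nε²) ≤ 0.019, i.e. exp(−2nε²) ≤ 0.019/152.
So 2nε² ≥ ln(152/0.019) = 8.987197.
Hence n ≥ 8.987197/(2·0.104²) = 415.458.
The smallest integer n is 416.

416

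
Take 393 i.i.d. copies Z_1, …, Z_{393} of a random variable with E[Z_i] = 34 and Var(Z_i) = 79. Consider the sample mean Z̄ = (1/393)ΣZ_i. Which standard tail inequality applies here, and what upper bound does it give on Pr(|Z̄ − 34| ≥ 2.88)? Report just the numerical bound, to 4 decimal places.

With mean and variance of each term known, Chebyshev's inequality bounds the deviation of the sum (or sample mean).
Var(Z̄) = Var(Z_i)/n = 79/393 = 0.20102.
Chebyshev: Pr(|Z̄ − 34| ≥ 2.88) ≤ Var(Z̄)/(2.88)² = 79/(393·2.88²) = 0.0242.

0.0242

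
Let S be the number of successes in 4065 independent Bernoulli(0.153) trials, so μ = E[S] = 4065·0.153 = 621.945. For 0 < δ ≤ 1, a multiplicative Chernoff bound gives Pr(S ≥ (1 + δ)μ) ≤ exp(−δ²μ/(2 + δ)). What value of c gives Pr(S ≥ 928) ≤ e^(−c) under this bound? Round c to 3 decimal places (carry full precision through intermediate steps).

Write 928 = (1 + δ)μ, so δ = 928/621.945 − 1 = 0.4920934…
Then the exponent is δ²μ/(2 + δ) = (928 − μ)² / (μ·(2 + δ)) = 60.434185.

60.434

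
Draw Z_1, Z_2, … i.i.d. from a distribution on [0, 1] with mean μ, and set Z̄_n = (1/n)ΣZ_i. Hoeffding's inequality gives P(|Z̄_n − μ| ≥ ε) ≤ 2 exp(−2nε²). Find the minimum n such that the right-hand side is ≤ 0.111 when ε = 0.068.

313

Require 2·exp(−2nε²) ≤ 0.111, i.e. 2nε² ≥ ln(2/0.111) = 2.891372.
So n ≥ 2.891372 / (2·0.068²) = 312.648.
The smallest integer n is 313.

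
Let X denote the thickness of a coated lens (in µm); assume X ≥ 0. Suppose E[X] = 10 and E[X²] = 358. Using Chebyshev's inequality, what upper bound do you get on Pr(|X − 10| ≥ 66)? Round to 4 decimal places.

0.0592

Var(X) = E[X²] − (E[X])² = 358 − 100 = 258.
Chebyshev's inequality: Pr(|X − μ| ≥ t) ≤ Var(X)/t² = 258/4356 = 0.0592.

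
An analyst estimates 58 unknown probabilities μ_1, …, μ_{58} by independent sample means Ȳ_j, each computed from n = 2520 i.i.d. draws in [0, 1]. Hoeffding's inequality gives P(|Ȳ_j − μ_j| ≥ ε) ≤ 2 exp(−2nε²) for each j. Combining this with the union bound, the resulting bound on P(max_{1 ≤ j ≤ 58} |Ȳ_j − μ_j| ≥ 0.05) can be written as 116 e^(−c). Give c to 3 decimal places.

Union bound over the 58 events: P(max_{1 ≤ j ≤ 58} |Ȳ_j − μ_j| ≥ 0.05) ≤ 58·2·exp(−2nε²) = 116 exp(−2·2520·0.05²).
So c = 2·2520·0.05² = 12.6000.

12.600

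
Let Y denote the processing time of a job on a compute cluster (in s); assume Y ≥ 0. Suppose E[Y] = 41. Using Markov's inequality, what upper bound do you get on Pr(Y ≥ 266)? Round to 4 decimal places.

0.1541

Markov's inequality: for a non-negative random variable, Pr(Y ≥ a) ≤ E[Y]/a.
Here E[Y] = 41 and a = 266, so the bound is 41/266 = 0.1541.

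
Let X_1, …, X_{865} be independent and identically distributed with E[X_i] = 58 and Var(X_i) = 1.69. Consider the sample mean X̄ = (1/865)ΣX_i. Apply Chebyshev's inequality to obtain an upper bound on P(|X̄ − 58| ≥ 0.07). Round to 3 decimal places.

0.399

Var(X̄) = Var(X_i)/n = 1.69/865 = 0.0019538.
Chebyshev: P(|X̄ − 58| ≥ 0.07) ≤ Var(X̄)/(0.07)² = 1.69/(865·0.07²) = 0.3987.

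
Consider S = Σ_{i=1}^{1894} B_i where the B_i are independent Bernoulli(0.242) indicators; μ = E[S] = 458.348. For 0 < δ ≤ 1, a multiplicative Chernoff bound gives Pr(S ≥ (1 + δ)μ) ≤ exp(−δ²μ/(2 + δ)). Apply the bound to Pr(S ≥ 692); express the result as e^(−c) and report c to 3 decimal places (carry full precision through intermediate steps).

47.458

Write 692 = (1 + δ)μ, so δ = 692/458.348 − 1 = 0.5097699…
Then the exponent is δ²μ/(2 + δ) = (692 − μ)² / (μ·(2 + δ)) = 47.458036.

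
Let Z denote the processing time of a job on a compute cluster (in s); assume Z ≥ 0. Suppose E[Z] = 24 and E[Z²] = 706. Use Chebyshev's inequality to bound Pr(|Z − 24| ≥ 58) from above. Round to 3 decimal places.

0.039

Var(Z) = E[Z²] − (E[Z])² = 706 − 576 = 130.
Chebyshev's inequality: Pr(|Z − μ| ≥ t) ≤ Var(Z)/t² = 130/3364 = 0.0386.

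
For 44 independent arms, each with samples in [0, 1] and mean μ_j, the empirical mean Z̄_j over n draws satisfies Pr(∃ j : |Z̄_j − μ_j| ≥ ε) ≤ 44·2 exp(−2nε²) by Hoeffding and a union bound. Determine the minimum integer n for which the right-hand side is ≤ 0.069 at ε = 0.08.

559

Need 2·44·exp(−2nε²) ≤ 0.069, i.e. exp(−2nε²) ≤ 0.069/88.
So 2nε² ≥ ln(88/0.069) = 7.150986.
Hence n ≥ 7.150986/(2·0.08²) = 558.671.
The smallest integer n is 559.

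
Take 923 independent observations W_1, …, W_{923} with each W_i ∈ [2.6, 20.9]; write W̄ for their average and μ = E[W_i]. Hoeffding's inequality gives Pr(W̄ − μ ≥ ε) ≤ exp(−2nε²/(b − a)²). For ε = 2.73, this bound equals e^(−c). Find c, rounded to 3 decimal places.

c = 2nε²/(b − a)² = 2·923·2.73² / 18.3² = 41.0823.

41.082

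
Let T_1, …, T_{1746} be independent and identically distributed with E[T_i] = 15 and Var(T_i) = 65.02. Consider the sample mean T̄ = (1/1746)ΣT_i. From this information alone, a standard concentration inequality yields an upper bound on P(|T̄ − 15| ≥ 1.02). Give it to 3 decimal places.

0.036

With mean and variance of each term known, Chebyshev's inequality bounds the deviation of the sum (or sample mean).
Var(T̄) = Var(T_i)/n = 65.02/1746 = 0.037239.
Chebyshev: P(|T̄ − 15| ≥ 1.02) ≤ Var(T̄)/(1.02)² = 65.02/(1746·1.02²) = 0.0358.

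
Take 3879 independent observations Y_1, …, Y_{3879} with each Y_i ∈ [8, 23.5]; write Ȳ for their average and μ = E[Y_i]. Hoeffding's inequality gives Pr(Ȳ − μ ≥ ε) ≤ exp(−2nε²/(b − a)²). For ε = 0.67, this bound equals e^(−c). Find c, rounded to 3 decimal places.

14.496

c = 2nε²/(b − a)² = 2·3879·0.67² / 15.5² = 14.4956.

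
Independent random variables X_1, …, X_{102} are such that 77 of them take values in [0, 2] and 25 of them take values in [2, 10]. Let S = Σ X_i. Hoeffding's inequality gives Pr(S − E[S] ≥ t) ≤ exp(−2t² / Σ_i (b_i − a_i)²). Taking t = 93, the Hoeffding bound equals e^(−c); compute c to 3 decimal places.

9.066

Σ(b_i − a_i)² = 77·2² + 25·8² = 1908.
c = 2t² / 1908 = 2·93² / 1908 = 9.0660.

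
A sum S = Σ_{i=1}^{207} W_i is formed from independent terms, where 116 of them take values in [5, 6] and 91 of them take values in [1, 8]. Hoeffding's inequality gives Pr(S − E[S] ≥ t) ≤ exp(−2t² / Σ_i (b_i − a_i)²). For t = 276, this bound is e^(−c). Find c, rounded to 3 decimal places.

33.301

Σ(b_i − a_i)² = 116·1² + 91·7² = 4575.
c = 2t² / 4575 = 2·276² / 4575 = 33.3010.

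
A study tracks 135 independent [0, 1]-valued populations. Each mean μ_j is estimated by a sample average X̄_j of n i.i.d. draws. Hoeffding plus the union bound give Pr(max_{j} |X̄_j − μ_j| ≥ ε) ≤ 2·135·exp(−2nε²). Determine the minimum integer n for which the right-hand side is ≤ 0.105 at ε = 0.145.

187

Need 2·135·exp(−2nε²) ≤ 0.105, i.e. exp(−2nε²) ≤ 0.105/270.
So 2nε² ≥ ln(270/0.105) = 7.852217.
Hence n ≥ 7.852217/(2·0.145²) = 186.735.
The smallest integer n is 187.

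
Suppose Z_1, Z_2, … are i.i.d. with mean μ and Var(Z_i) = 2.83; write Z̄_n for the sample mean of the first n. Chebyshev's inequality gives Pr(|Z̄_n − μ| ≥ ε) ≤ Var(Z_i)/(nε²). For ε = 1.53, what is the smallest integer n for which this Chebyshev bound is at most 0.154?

Require 2.83/(n·1.53²) ≤ 0.154, i.e. n ≥ 2.83/(0.154·1.53²) = 7.850.
The smallest integer n is 8.

8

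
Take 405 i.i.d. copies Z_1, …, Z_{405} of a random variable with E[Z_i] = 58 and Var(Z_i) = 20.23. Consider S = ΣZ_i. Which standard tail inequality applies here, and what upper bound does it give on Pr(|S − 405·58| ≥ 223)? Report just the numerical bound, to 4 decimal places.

0.1648

With mean and variance of each term known, Chebyshev's inequality bounds the deviation of the sum (or sample mean).
Var(S) = n·Var(Z_i) = 405·20.23 = 8193.15.
Chebyshev: Pr(|S − 405·58| ≥ 223) ≤ Var(S)/223² = 8193.15/49729 = 0.1648.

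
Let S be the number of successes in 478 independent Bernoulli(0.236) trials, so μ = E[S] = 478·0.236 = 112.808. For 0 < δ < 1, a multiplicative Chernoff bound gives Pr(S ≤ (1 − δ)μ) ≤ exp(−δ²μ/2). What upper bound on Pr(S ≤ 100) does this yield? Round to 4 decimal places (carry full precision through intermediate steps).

Write 100 = (1 − δ)μ, so δ = 1 − 100/112.808 = 0.113538…
Then the exponent is δ²μ/2 = (μ − 100)²/(2μ) = 0.727098.
Bound = exp(−0.727098) = 0.48331.

0.4833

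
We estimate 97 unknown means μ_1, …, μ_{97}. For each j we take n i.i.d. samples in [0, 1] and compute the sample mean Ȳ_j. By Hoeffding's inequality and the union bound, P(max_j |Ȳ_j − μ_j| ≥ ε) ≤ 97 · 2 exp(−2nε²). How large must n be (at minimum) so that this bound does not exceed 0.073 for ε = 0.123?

Need 2·97·exp(−2nε²) ≤ 0.073, i.e. exp(−2nε²) ≤ 0.073/194.
So 2nε² ≥ ln(194/0.073) = 7.885154.
Hence n ≥ 7.885154/(2·0.123²) = 260.597.
The smallest integer n is 261.

261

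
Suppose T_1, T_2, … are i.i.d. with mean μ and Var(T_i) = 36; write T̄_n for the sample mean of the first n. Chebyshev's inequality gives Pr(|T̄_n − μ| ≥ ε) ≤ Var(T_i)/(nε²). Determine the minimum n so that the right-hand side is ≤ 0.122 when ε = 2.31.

Require 36/(n·2.31²) ≤ 0.122, i.e. n ≥ 36/(0.122·2.31²) = 55.299.
The smallest integer n is 56.

56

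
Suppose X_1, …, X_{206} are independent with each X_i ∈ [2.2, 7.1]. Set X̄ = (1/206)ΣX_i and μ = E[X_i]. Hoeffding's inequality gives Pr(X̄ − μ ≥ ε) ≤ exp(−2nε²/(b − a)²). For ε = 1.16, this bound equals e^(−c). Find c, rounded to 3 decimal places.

23.090

c = 2nε²/(b − a)² = 2·206·1.16² / 4.9² = 23.0898.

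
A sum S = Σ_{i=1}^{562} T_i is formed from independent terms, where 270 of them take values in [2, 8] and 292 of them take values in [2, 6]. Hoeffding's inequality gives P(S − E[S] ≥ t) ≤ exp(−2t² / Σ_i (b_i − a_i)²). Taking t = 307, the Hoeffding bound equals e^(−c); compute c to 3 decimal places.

Σ(b_i − a_i)² = 270·6² + 292·4² = 14392.
c = 2t² / 14392 = 2·307² / 14392 = 13.0974.

13.097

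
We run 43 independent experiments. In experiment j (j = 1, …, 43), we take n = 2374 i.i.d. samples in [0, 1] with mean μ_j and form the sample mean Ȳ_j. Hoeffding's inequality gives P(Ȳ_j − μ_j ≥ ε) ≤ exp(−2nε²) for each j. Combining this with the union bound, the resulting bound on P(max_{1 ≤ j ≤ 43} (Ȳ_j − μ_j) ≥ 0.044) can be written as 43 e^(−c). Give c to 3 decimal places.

Union bound over the 43 events: P(max_{1 ≤ j ≤ 43} (Ȳ_j − μ_j) ≥ 0.044) ≤ 43·exp(−2nε²) = 43 exp(−2·2374·0.044²).
So c = 2·2374·0.044² = 9.1921.

9.192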